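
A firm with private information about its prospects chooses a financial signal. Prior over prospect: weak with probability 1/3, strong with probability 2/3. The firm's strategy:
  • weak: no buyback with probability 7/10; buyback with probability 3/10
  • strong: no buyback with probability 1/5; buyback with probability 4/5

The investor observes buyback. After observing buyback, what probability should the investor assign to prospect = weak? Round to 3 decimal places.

P(buyback) = (1/3)·(3/10) + (2/3)·(4/5) = 19/30
P(weak | buyback) = ((1/3)·(3/10)) / (19/30) = (1/10) / (19/30) = 3/19

0.158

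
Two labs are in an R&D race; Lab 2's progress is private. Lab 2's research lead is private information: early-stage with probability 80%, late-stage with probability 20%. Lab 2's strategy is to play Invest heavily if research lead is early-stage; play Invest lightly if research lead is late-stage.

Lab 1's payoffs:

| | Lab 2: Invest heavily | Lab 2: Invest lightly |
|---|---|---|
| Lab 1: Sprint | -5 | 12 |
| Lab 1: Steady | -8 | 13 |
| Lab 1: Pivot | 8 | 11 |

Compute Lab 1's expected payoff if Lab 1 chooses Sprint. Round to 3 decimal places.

-1.600

E[Sprint] = 0.8·(-5) + 0.2·12 = (-4) + 2.4 = -1.6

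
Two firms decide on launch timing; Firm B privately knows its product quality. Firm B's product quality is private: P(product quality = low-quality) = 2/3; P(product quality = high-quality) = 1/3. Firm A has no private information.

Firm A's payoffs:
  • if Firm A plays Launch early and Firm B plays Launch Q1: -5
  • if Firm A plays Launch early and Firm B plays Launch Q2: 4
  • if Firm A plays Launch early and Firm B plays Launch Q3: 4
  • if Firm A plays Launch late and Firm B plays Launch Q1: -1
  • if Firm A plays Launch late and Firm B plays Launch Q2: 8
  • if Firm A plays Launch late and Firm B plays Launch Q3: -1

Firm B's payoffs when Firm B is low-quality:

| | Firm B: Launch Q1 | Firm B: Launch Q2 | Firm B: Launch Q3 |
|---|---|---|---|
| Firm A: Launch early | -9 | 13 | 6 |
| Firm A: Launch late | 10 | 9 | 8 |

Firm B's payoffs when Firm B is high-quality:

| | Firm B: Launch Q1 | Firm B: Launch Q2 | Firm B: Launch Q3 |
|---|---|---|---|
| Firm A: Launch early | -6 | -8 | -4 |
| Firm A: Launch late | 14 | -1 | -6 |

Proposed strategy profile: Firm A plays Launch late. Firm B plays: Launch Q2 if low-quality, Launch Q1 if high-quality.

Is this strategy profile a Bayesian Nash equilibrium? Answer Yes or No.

No

Firm A plays Launch late: E[Launch late] = 2/3·(8) + 1/3·(-1) = 5; E[Launch early] = 1. Best-responding. ✓
Firm B (product quality low-quality), facing Launch late: Launch Q1 gives 10, Launch Q2 gives 9, Launch Q3 gives 8. Proposed Launch Q2 is not best — profitable deviation exists. ✗
Firm B (product quality high-quality), facing Launch late: Launch Q1 gives 14, Launch Q2 gives -1, Launch Q3 gives -6. Proposed Launch Q1 is best. ✓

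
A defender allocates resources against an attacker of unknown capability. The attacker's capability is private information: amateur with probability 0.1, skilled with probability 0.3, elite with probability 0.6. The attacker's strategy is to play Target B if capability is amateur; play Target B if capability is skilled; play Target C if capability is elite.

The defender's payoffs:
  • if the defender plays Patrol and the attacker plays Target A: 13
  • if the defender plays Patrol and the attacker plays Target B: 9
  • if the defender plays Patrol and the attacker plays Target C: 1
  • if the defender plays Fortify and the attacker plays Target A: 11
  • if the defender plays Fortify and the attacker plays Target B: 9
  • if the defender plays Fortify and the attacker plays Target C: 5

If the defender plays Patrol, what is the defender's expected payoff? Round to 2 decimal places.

4.20

Take the expectation over the attacker's capability, weighting each type's action by its prior probability.
E[Patrol] = 0.1·9 + 0.3·9 + 0.6·1 = 0.9 + 2.7 + 0.6 = 4.2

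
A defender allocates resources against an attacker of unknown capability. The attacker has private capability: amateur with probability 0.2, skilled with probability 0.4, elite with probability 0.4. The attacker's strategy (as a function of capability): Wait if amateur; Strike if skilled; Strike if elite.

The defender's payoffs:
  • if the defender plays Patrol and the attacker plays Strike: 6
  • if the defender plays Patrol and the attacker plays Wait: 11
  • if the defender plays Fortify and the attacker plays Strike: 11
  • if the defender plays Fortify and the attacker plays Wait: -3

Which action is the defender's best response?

Fortify

E[Patrol] = 0.2·(11) + 0.4·(6) + 0.4·(6) = 7
E[Fortify] = 0.2·(-3) + 0.4·(11) + 0.4·(11) = 8.2
Best response: Fortify (8.2 is the largest).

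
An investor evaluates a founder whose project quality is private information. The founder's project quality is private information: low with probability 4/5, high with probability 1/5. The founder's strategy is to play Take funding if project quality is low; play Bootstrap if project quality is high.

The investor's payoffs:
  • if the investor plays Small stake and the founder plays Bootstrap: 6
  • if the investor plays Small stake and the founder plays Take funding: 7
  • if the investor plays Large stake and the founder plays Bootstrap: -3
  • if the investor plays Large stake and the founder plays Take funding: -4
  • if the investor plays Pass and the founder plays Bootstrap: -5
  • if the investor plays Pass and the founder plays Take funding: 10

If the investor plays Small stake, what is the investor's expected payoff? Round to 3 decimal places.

E[Small stake] = 4/5·7 + 1/5·6 = 28/5 + 6/5 = 34/5

6.800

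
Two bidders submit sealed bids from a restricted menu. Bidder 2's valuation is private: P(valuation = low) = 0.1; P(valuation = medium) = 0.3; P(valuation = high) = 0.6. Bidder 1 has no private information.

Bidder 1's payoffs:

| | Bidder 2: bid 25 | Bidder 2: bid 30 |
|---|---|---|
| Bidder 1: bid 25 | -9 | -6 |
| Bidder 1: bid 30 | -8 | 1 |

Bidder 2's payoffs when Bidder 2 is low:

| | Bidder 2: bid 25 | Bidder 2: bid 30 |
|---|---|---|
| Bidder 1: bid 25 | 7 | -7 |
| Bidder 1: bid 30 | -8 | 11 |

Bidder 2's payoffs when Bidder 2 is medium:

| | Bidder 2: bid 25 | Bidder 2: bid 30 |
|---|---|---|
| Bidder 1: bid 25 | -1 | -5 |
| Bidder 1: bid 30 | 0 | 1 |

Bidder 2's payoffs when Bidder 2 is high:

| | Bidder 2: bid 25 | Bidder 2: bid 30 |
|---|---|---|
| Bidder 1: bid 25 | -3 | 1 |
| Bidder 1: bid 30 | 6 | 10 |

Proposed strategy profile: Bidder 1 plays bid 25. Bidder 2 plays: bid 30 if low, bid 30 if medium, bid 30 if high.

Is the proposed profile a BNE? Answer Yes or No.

A profile is a BNE iff every type of every player is best-responding given beliefs about the other side.
Bidder 1 plays bid 25: E[bid 25] = 0.1·(-6) + 0.3·(-6) + 0.6·(-6) = -6; E[bid 30] = 1. Not best-responding. ✗
Bidder 2 (valuation low), facing bid 25: bid 25 gives 7, bid 30 gives -7. Proposed bid 30 is not best — profitable deviation exists. ✗
Bidder 2 (valuation medium), facing bid 25: bid 25 gives -1, bid 30 gives -5. Proposed bid 30 is not best — profitable deviation exists. ✗
Bidder 2 (valuation high), facing bid 25: bid 25 gives -3, bid 30 gives 1. Proposed bid 30 is best. ✓

No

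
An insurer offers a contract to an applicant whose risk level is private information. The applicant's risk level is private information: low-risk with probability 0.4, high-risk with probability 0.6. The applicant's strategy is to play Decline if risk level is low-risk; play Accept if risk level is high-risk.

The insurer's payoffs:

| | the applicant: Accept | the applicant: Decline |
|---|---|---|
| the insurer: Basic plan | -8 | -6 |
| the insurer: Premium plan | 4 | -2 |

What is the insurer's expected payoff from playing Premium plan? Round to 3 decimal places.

Take the expectation over the applicant's risk level, weighting each type's action by its prior probability.
E[Premium plan] = 0.4·(-2) + 0.6·4 = (-0.8) + 2.4 = 1.6

1.600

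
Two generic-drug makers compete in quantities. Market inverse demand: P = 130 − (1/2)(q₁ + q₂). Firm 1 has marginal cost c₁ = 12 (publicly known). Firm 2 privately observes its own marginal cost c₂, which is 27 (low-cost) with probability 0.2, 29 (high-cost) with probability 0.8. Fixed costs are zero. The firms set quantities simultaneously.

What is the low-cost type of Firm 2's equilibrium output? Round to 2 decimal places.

Each type of Firm 2 best-responds to q₁; Firm 1 best-responds to the expected q₂ over Firm 2's types.
Firm 2 with cost c maximizes (130 − (1/2)(q₁+q₂) − c)·q₂, giving q₂(c) = (130 − c − (1/2)q₁).
E[c₂] = 0.2·27 + 0.8·29 = 28.6
Firm 1's FOC against E[q₂] yields q₁ = (130 − 2·12 + E[c₂])/(3/2) = (130 − 24 + 28.6)/(3/2) = 89.7333.
q₂(low-cost) = (130 − 27 − (1/2)·89.7333) = 58.1333.

58.13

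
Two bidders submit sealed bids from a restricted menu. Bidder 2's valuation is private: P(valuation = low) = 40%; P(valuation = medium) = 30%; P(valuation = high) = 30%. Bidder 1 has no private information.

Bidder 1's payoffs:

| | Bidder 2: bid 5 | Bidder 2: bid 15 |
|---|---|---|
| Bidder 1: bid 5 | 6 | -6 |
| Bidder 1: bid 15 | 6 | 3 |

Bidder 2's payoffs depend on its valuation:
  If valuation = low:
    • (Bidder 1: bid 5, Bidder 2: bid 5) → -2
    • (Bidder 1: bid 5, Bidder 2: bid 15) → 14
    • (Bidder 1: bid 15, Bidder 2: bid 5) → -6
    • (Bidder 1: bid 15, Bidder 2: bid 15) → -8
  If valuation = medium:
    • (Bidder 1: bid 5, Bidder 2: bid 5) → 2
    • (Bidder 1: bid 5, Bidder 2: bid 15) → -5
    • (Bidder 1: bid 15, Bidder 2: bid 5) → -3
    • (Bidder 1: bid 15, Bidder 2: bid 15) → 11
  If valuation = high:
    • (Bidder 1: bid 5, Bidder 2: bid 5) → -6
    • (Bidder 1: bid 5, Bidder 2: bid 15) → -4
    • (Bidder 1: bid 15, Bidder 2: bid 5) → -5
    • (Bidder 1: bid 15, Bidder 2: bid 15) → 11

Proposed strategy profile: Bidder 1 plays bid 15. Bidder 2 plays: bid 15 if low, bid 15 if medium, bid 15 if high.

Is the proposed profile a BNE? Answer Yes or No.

No

Bidder 1 plays bid 15: E[bid 15] = 0.4·(3) + 0.3·(3) + 0.3·(3) = 3; E[bid 5] = -6. Best-responding. ✓
Bidder 2 (valuation low), facing bid 15: bid 5 gives -6, bid 15 gives -8. Proposed bid 15 is not best — profitable deviation exists. ✗
Bidder 2 (valuation medium), facing bid 15: bid 5 gives -3, bid 15 gives 11. Proposed bid 15 is best. ✓
Bidder 2 (valuation high), facing bid 15: bid 5 gives -5, bid 15 gives 11. Proposed bid 15 is best. ✓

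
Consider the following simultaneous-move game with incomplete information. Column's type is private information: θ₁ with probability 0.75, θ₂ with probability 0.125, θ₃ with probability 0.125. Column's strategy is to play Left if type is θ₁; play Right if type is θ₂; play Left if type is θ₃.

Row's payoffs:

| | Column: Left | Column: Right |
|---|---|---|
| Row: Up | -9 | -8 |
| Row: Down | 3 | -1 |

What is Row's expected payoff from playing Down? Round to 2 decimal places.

2.50

E[Down] = 0.75·3 + 0.125·(-1) + 0.125·3 = 2.25 + (-0.125) + 0.375 = 2.5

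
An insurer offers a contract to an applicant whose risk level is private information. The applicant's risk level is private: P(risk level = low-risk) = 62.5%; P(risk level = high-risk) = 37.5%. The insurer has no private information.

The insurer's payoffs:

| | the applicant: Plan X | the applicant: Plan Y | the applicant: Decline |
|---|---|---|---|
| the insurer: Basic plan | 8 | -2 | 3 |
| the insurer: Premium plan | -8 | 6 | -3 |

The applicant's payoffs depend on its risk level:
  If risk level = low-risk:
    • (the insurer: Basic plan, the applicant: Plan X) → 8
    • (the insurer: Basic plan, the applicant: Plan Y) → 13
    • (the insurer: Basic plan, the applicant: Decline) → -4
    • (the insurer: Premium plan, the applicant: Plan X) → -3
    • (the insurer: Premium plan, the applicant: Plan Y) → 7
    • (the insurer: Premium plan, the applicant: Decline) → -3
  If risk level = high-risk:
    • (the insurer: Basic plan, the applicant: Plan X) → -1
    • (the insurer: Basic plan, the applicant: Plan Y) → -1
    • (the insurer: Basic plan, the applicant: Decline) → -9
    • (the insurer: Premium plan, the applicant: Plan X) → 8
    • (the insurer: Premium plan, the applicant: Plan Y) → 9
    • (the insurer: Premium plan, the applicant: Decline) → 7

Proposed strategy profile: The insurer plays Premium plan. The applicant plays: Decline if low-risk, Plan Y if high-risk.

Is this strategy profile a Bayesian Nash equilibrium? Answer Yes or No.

No

The insurer plays Premium plan: E[Premium plan] = 0.625·(-3) + 0.375·(6) = 0.375; E[Basic plan] = 1.125. Not best-responding. ✗
The applicant (risk level low-risk), facing Premium plan: Plan X gives -3, Plan Y gives 7, Decline gives -3. Proposed Decline is not best — profitable deviation exists. ✗
The applicant (risk level high-risk), facing Premium plan: Plan X gives 8, Plan Y gives 9, Decline gives 7. Proposed Plan Y is best. ✓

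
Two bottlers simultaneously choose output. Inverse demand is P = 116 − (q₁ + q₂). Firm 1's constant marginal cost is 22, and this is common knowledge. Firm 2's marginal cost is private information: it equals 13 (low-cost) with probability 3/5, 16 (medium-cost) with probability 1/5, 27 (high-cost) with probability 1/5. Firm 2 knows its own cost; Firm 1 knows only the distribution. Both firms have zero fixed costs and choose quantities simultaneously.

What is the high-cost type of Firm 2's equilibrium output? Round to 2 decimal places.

29.77

Type-c best response for Firm 2: q₂(c) = (116 − c)/2 − q₁/2.
Firm 1 maximizes expected profit; its first-order condition is 116 − 2q₁ − E[q₂] − 22 = 0.
Substituting E[q₂] and solving: E[c₂] = 16.4, so q₁ = (116 − 2·22 + 16.4)/3 = 29.4667.
q₂(high-cost) = (116 − 27 − 29.4667)/2 = 29.7667.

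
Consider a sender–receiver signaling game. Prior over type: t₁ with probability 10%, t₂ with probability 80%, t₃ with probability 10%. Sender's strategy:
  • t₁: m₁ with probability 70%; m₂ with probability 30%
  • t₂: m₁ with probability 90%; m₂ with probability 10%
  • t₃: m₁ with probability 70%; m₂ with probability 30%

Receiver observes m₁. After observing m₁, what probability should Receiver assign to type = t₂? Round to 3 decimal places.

0.837

P(m₁) = 0.1·0.7 + 0.8·0.9 + 0.1·0.7 = 0.86
P(t₂ | m₁) = (0.8·0.9) / 0.86 = 0.72 / 0.86 = 0.837209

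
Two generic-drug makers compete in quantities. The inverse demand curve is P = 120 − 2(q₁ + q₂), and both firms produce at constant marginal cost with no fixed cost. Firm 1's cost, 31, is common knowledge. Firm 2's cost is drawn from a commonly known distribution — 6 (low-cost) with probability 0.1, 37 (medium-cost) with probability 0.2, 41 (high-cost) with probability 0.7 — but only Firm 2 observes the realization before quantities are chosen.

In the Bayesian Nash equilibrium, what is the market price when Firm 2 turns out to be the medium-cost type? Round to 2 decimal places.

Each type of Firm 2 best-responds to q₁; Firm 1 best-responds to the expected q₂ over Firm 2's types.
Firm 2 with cost c maximizes (120 − 2(q₁+q₂) − c)·q₂, giving q₂(c) = (120 − c − 2q₁)/4.
E[c₂] = 0.1·6 + 0.2·37 + 0.7·41 = 36.7
Firm 1's FOC against E[q₂] yields q₁ = (120 − 2·31 + E[c₂])/6 = (120 − 62 + 36.7)/6 = 15.7833.
q₂(medium-cost) = 12.8583, so P = 120 − 2·(15.7833 + 12.8583) = 62.7167.

62.72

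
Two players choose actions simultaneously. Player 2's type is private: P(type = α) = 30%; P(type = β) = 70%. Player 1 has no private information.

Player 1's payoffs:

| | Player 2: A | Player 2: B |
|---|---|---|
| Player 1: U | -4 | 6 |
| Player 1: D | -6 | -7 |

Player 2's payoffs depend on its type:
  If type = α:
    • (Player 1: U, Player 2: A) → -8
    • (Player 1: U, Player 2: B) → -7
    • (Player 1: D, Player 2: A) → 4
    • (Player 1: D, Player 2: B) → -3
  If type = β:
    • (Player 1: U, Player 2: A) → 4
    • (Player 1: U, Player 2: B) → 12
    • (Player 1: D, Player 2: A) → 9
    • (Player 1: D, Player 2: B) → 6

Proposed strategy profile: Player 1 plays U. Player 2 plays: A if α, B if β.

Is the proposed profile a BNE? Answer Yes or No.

No

Player 1 plays U: E[U] = 0.3·(-4) + 0.7·(6) = 3; E[D] = -6.7. Best-responding. ✓
Player 2 (type α), facing U: A gives -8, B gives -7. Proposed A is not best — profitable deviation exists. ✗
Player 2 (type β), facing U: A gives 4, B gives 12. Proposed B is best. ✓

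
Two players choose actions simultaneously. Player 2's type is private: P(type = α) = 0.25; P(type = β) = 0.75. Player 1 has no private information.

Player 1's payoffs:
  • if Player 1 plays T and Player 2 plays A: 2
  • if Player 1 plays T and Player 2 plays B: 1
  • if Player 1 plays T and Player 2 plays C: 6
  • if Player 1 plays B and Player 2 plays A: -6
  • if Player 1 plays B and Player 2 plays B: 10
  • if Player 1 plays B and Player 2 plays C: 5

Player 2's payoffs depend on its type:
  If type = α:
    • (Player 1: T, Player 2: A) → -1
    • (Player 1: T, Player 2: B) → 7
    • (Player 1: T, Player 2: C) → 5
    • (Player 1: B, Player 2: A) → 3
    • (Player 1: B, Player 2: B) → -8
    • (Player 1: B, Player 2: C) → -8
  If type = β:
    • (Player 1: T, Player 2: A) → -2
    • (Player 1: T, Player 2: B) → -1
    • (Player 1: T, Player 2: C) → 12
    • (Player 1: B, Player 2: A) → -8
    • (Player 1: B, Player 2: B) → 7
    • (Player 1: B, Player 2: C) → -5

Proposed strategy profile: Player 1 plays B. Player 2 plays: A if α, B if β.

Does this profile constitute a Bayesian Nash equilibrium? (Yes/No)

Player 1 plays B: E[B] = 0.25·(-6) + 0.75·(10) = 6; E[T] = 1.25. Best-responding. ✓
Player 2 (type α), facing B: A gives 3, B gives -8, C gives -8. Proposed A is best. ✓
Player 2 (type β), facing B: A gives -8, B gives 7, C gives -5. Proposed B is best. ✓

Yes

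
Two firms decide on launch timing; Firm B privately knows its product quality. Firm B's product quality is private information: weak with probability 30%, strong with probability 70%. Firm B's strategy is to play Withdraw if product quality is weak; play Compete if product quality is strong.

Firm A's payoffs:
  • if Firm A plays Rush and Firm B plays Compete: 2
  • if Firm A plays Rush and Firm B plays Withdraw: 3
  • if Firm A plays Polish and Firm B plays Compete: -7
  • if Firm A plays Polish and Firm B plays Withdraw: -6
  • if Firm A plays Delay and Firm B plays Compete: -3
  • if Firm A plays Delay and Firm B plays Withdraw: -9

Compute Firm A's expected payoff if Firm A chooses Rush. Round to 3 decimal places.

Take the expectation over Firm B's product quality, weighting each type's action by its prior probability.
E[Rush] = 0.3·3 + 0.7·2 = 0.9 + 1.4 = 2.3

2.300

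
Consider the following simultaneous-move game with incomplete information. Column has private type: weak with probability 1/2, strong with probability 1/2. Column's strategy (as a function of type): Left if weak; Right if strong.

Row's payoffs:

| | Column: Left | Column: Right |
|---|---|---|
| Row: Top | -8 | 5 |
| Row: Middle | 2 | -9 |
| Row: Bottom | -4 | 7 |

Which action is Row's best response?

Compute Row's expected payoff for each action, taking the expectation over Column's type.
E[Top] = 1/2·(-8) + 1/2·(5) = -3/2
E[Middle] = 1/2·(2) + 1/2·(-9) = -7/2
E[Bottom] = 1/2·(-4) + 1/2·(7) = 3/2
Best response: Bottom (3/2 is the largest).

Bottom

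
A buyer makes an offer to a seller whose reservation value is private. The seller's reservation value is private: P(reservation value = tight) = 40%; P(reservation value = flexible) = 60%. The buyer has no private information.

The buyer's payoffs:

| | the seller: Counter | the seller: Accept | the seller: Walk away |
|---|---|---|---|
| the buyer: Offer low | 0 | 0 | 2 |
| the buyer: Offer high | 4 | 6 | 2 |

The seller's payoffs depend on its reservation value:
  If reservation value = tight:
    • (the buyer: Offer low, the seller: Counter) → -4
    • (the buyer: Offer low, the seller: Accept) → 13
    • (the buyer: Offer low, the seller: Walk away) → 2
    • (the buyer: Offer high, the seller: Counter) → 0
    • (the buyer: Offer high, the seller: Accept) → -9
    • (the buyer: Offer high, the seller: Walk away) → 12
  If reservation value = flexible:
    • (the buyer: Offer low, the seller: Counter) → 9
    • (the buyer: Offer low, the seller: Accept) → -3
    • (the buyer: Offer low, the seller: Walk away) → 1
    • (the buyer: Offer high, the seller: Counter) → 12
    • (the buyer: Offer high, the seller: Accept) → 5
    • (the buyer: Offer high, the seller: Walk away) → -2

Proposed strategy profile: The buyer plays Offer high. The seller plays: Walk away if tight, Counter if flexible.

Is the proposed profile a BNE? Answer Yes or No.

The buyer plays Offer high: E[Offer high] = 0.4·(2) + 0.6·(4) = 3.2; E[Offer low] = 0.8. Best-responding. ✓
The seller (reservation value tight), facing Offer high: Counter gives 0, Accept gives -9, Walk away gives 12. Proposed Walk away is best. ✓
The seller (reservation value flexible), facing Offer high: Counter gives 12, Accept gives 5, Walk away gives -2. Proposed Counter is best. ✓

Yes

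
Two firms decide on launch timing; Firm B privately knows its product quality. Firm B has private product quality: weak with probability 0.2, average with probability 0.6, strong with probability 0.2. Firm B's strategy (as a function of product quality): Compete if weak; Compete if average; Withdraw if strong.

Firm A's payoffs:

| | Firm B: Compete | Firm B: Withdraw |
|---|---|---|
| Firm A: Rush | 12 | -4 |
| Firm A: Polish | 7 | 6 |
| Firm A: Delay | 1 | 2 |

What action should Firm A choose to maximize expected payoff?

Compute Firm A's expected payoff for each action, taking the expectation over Firm B's type.
E[Rush] = 0.2·(12) + 0.6·(12) + 0.2·(-4) = 8.8
E[Polish] = 0.2·(7) + 0.6·(7) + 0.2·(6) = 6.8
E[Delay] = 0.2·(1) + 0.6·(1) + 0.2·(2) = 1.2
Best response: Rush (8.8 is the largest).

Rush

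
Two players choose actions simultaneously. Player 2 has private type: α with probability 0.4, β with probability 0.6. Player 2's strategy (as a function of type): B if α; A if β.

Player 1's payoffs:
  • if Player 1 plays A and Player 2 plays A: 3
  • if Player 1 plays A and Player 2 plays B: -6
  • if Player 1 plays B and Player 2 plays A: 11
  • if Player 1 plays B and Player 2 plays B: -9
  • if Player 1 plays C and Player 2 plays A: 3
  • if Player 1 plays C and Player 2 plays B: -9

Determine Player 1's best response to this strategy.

E[A] = 0.4·(-6) + 0.6·(3) = -0.6
E[B] = 0.4·(-9) + 0.6·(11) = 3
E[C] = 0.4·(-9) + 0.6·(3) = -1.8
Best response: B (3 is the largest).

B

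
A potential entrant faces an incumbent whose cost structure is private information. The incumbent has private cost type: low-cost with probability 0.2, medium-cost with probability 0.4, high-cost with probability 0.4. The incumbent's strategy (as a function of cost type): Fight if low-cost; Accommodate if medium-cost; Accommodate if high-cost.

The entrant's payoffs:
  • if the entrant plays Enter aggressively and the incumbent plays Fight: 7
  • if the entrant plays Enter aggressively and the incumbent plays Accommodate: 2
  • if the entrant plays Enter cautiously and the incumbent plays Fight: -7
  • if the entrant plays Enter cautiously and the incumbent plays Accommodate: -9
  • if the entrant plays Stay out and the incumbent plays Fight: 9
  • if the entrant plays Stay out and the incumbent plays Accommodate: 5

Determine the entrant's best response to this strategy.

Compute the entrant's expected payoff for each action, taking the expectation over the incumbent's type.
E[Enter aggressively] = 0.2·(7) + 0.4·(2) + 0.4·(2) = 3
E[Enter cautiously] = 0.2·(-7) + 0.4·(-9) + 0.4·(-9) = -8.6
E[Stay out] = 0.2·(9) + 0.4·(5) + 0.4·(5) = 5.8
Best response: Stay out (5.8 is the largest).

Stay out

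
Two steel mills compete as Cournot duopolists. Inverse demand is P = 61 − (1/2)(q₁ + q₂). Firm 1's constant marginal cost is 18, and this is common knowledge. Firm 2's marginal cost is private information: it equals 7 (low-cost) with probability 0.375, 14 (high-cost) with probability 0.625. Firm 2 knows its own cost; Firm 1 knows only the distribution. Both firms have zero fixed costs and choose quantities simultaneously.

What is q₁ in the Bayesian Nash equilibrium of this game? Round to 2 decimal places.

24.25

Each type of Firm 2 best-responds to q₁; Firm 1 best-responds to the expected q₂ over Firm 2's types.
Firm 2 with cost c maximizes (61 − (1/2)(q₁+q₂) − c)·q₂, giving q₂(c) = (61 − c − (1/2)q₁).
E[c₂] = 0.375·7 + 0.625·14 = 11.375
Firm 1's FOC against E[q₂] yields q₁ = (61 − 2·18 + E[c₂])/(3/2) = (61 − 36 + 11.375)/(3/2) = 24.25.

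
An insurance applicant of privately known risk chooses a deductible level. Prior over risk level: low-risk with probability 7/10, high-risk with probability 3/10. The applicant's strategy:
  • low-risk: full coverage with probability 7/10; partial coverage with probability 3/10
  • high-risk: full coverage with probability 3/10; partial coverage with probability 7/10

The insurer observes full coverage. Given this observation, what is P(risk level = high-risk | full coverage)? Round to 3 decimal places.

0.155

P(full coverage) = (7/10)·(7/10) + (3/10)·(3/10) = 29/50
P(high-risk | full coverage) = ((3/10)·(3/10)) / (29/50) = (9/100) / (29/50) = 9/58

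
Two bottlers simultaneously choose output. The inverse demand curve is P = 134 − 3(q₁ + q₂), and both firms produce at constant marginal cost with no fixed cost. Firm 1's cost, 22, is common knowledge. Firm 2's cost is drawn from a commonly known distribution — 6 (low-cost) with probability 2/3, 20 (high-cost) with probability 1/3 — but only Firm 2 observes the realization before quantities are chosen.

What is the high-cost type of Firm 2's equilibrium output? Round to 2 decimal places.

13.41

Each type of Firm 2 best-responds to q₁; Firm 1 best-responds to the expected q₂ over Firm 2's types.
Firm 2 with cost c maximizes (134 − 3(q₁+q₂) − c)·q₂, giving q₂(c) = (134 − c − 3q₁)/6.
E[c₂] = 2/3·6 + 1/3·20 = 10.6667
Firm 1's FOC against E[q₂] yields q₁ = (134 − 2·22 + E[c₂])/9 = (134 − 44 + 10.6667)/9 = 11.1852.
q₂(high-cost) = (134 − 20 − 3·11.1852)/6 = 13.4074.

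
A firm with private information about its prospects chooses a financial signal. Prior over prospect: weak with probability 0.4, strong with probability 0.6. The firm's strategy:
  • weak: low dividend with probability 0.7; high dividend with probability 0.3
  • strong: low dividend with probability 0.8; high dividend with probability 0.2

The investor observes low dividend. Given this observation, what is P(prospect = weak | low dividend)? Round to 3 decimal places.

Apply Bayes' rule using the sender's strategy as the likelihood.
P(low dividend) = 0.4·0.7 + 0.6·0.8 = 0.76
P(weak | low dividend) = (0.4·0.7) / 0.76 = 0.28 / 0.76 = 0.368421

0.368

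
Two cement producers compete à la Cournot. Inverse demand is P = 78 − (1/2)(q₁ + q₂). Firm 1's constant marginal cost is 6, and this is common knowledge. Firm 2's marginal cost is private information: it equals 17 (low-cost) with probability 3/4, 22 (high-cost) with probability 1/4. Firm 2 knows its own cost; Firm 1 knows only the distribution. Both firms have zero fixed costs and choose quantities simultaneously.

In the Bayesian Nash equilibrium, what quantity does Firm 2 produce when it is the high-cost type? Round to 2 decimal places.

Type-c best response for Firm 2: q₂(c) = (78 − c) − q₁/2.
Firm 1 maximizes expected profit; its first-order condition is 78 − q₁ − (1/2)E[q₂] − 6 = 0.
Substituting E[q₂] and solving: E[c₂] = 18.25, so q₁ = (78 − 2·6 + 18.25)/(3/2) = 56.1667.
q₂(high-cost) = (78 − 22 − (1/2)·56.1667) = 27.9167.

27.92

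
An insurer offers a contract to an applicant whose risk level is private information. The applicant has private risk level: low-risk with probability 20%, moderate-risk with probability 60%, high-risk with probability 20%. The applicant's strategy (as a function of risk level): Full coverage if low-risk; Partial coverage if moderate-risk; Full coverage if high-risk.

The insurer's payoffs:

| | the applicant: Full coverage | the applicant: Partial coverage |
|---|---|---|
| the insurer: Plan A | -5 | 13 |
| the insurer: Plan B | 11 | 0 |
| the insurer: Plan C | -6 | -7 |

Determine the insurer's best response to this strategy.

E[Plan A] = 0.2·(-5) + 0.6·(13) + 0.2·(-5) = 5.8
E[Plan B] = 0.2·(11) + 0.6·(0) + 0.2·(11) = 4.4
E[Plan C] = 0.2·(-6) + 0.6·(-7) + 0.2·(-6) = -6.6
Best response: Plan A (5.8 is the largest).

Plan A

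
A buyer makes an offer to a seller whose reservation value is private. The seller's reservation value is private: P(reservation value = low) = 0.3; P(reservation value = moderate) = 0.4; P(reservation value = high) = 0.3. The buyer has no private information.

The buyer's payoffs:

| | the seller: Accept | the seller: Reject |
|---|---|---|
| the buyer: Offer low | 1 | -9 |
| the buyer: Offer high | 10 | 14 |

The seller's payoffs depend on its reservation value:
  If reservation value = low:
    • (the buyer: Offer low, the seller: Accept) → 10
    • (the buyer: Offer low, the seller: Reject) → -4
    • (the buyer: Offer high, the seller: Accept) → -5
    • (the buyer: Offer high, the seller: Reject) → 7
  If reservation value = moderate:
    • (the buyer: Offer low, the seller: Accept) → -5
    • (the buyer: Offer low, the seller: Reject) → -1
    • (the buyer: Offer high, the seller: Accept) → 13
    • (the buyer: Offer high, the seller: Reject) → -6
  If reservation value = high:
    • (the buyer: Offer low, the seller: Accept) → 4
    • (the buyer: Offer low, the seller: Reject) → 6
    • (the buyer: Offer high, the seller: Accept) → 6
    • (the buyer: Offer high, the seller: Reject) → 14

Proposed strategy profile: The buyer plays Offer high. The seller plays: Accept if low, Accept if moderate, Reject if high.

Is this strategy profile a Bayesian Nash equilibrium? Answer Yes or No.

A profile is a BNE iff every type of every player is best-responding given beliefs about the other side.
The buyer plays Offer high: E[Offer high] = 0.3·(10) + 0.4·(10) + 0.3·(14) = 11.2; E[Offer low] = -2. Best-responding. ✓
The seller (reservation value low), facing Offer high: Accept gives -5, Reject gives 7. Proposed Accept is not best — profitable deviation exists. ✗
The seller (reservation value moderate), facing Offer high: Accept gives 13, Reject gives -6. Proposed Accept is best. ✓
The seller (reservation value high), facing Offer high: Accept gives 6, Reject gives 14. Proposed Reject is best. ✓

No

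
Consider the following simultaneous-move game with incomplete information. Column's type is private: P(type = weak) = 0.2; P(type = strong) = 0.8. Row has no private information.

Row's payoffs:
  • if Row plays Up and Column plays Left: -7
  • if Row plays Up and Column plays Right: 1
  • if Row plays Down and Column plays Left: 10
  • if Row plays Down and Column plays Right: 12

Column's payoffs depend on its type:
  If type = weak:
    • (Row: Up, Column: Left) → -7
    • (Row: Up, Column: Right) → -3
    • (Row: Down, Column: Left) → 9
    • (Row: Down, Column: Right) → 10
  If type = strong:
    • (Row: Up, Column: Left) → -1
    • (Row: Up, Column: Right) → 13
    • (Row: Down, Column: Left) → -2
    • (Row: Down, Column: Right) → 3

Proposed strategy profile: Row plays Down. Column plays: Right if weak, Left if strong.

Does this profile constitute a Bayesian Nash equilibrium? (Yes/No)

No

Row plays Down: E[Down] = 0.2·(12) + 0.8·(10) = 10.4; E[Up] = -5.4. Best-responding. ✓
Column (type weak), facing Down: Left gives 9, Right gives 10. Proposed Right is best. ✓
Column (type strong), facing Down: Left gives -2, Right gives 3. Proposed Left is not best — profitable deviation exists. ✗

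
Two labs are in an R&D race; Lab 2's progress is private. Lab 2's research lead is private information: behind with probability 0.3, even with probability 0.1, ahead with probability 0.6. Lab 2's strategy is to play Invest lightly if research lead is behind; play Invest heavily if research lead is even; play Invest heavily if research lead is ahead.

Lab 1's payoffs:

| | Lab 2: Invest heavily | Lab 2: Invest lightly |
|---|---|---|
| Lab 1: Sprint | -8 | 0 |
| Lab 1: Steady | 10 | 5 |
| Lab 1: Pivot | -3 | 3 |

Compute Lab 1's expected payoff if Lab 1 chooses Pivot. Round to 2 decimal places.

-1.20

E[Pivot] = 0.3·3 + 0.1·(-3) + 0.6·(-3) = 0.9 + (-0.3) + (-1.8) = -1.2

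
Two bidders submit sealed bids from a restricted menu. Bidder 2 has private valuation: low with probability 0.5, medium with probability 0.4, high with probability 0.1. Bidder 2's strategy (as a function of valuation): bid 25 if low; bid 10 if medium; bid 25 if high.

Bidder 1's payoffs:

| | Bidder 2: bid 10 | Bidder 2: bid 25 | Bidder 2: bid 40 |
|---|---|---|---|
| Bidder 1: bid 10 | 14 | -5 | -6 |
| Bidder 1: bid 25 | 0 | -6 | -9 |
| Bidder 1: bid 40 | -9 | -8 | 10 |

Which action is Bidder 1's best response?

Compute Bidder 1's expected payoff for each action, taking the expectation over Bidder 2's type.
E[bid 10] = 0.5·(-5) + 0.4·(14) + 0.1·(-5) = 2.6
E[bid 25] = 0.5·(-6) + 0.4·(0) + 0.1·(-6) = -3.6
E[bid 40] = 0.5·(-8) + 0.4·(-9) + 0.1·(-8) = -8.4
Best response: bid 10 (2.6 is the largest).

bid 10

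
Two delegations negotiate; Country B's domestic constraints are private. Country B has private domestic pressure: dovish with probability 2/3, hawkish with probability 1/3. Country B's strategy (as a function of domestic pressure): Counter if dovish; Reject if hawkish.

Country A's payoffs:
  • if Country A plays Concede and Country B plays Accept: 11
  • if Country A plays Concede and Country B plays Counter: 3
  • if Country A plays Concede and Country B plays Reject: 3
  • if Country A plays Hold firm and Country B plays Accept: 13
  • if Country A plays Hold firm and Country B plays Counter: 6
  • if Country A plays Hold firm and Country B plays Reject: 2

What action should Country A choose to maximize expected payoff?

E[Concede] = 2/3·(3) + 1/3·(3) = 3
E[Hold firm] = 2/3·(6) + 1/3·(2) = 14/3
Best response: Hold firm (14/3 is the largest).

Hold firm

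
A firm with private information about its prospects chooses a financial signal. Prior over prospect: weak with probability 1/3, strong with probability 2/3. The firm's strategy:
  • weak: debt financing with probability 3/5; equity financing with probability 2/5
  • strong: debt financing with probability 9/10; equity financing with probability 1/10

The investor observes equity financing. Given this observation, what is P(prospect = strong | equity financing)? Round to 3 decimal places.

Apply Bayes' rule using the sender's strategy as the likelihood.
P(equity financing) = (1/3)·(2/5) + (2/3)·(1/10) = 1/5
P(strong | equity financing) = ((2/3)·(1/10)) / (1/5) = (1/15) / (1/5) = 1/3

0.333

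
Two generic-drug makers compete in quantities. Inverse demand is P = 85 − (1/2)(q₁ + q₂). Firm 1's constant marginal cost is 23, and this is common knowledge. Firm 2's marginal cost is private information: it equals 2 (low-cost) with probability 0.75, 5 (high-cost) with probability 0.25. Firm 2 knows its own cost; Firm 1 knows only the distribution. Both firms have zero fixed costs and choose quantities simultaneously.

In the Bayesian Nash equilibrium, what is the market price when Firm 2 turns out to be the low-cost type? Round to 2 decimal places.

Firm 2 with cost c maximizes (85 − (1/2)(q₁+q₂) − c)·q₂, giving q₂(c) = (85 − c − (1/2)q₁).
E[c₂] = 0.75·2 + 0.25·5 = 2.75
Firm 1's FOC against E[q₂] yields q₁ = (85 − 2·23 + E[c₂])/(3/2) = (85 − 46 + 2.75)/(3/2) = 27.8333.
q₂(low-cost) = 69.0833, so P = 85 − (1/2)·(27.8333 + 69.0833) = 36.5417.

36.54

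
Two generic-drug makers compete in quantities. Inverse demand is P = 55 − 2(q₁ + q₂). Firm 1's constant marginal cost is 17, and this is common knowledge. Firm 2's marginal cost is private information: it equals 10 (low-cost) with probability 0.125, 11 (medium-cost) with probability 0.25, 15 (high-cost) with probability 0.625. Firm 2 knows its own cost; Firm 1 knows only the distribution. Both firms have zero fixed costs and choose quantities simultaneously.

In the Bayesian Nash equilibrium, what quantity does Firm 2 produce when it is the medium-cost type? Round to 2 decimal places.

Type-c best response for Firm 2: q₂(c) = (55 − c)/4 − q₁/2.
Firm 1 maximizes expected profit; its first-order condition is 55 − 4q₁ − 2E[q₂] − 17 = 0.
Substituting E[q₂] and solving: E[c₂] = 13.375, so q₁ = (55 − 2·17 + 13.375)/6 = 5.72917.
q₂(medium-cost) = (55 − 11 − 2·5.72917)/4 = 8.13542.

8.14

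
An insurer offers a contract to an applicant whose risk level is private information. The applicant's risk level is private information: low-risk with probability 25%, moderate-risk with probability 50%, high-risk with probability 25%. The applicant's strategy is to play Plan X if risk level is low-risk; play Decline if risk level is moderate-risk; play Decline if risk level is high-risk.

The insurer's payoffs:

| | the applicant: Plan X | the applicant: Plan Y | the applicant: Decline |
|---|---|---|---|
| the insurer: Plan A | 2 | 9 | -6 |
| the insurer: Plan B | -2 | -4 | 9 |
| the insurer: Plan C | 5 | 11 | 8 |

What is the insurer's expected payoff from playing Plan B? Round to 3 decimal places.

Take the expectation over the applicant's risk level, weighting each type's action by its prior probability.
E[Plan B] = 0.25·(-2) + 0.5·9 + 0.25·9 = (-0.5) + 4.5 + 2.25 = 6.25

6.250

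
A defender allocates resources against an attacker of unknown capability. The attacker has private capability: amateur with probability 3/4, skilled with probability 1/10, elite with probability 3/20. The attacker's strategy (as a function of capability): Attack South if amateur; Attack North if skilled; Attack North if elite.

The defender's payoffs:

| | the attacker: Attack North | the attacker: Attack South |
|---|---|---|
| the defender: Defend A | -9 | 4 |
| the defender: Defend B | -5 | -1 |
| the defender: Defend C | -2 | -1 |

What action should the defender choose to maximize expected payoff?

Defend A

E[Defend A] = 3/4·(4) + 1/10·(-9) + 3/20·(-9) = 3/4
E[Defend B] = 3/4·(-1) + 1/10·(-5) + 3/20·(-5) = -2
E[Defend C] = 3/4·(-1) + 1/10·(-2) + 3/20·(-2) = -5/4
Best response: Defend A (3/4 is the largest).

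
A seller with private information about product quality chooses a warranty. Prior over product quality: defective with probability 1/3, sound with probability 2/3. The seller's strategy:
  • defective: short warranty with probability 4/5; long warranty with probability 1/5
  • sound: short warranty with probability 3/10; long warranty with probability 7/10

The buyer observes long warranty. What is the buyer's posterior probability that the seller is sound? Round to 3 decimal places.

P(long warranty) = (1/3)·(1/5) + (2/3)·(7/10) = 8/15
P(sound | long warranty) = ((2/3)·(7/10)) / (8/15) = (7/15) / (8/15) = 7/8

0.875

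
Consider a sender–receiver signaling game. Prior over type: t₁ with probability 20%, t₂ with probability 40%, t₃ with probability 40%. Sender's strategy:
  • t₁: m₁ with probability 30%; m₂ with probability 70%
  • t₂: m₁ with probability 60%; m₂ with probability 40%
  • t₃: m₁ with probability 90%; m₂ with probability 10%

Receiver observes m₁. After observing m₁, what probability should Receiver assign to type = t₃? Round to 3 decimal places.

P(m₁) = 0.2·0.3 + 0.4·0.6 + 0.4·0.9 = 0.66
P(t₃ | m₁) = (0.4·0.9) / 0.66 = 0.36 / 0.66 = 0.545455

0.545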